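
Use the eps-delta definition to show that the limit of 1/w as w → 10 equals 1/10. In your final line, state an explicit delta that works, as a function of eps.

Let eps > 0. We seek delta > 0 such that 0 < |w − 10| < delta implies |1/w − (1/10)| < eps.
|1/w − (1/10)| = |10 − w|/(10·|w|) = |w − 10|/(10|w|).
Require delta ≤ 5 so that |w| > 10 − 5 = 5, hence 10|w| > 50.
Then |1/w − (1/10)| < |w − 10|/50, which is < eps when |w − 10| < 50eps.
Take delta = min(5, 50eps). Then 0 < |w − 10| < delta gives both |w − 10| < 5 and |w − 10| < 50eps, so |1/w − (1/10)| < eps.

delta = min(5, 50eps)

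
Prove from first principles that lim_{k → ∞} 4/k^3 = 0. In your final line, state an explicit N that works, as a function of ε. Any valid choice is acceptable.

Suppose ε > 0. For k ≥ 1, |4/k^3 − 0| = 4/k^3.
4/k^3 < ε ⇔ k^3 > 4/ε ⇔ k > (4/ε)^{1/3}.
Take N = (4/ε)^{1/3}. Then k > N implies 4/k^3 < ε.

N = (4/ε)^{1/3}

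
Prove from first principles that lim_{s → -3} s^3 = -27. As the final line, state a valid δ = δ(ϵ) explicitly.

Fix ϵ > 0. We seek δ > 0 with 0 < |s + 3| < δ ⇒ |s^3 + 27| < ϵ.
Factor: s^3 + 27 = (s + 3)(s^2 - 3s + 9), so |s^3 + 27| = |s + 3|·|s^2 - 3s + 9|.
Restrict δ ≤ 2. Then |s + 3| < 2 gives |s| < 5, so by the triangle inequality |s^2 - 3s + 9| ≤ 5^2 + 3·5 + 9 = 49.
Hence |s^3 + 27| ≤ 49|s + 3|, which is < ϵ once |s + 3| < ϵ/49.
Take δ = min(2, ϵ/49). If 0 < |s + 3| < δ then both bounds hold and |s^3 + 27| ≤ 49|s + 3| < 49·(ϵ/49) = ϵ.

δ = min(2, ϵ/49)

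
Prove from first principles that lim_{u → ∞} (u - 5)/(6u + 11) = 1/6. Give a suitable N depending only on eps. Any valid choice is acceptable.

N = (41/36)/eps

Fix eps > 0. We seek N > 0 such that u > N implies |(u - 5)/(6u + 11) − (1/6)| < eps.
(u - 5)/(6u + 11) − (1/6) = (6(u - 5) − (6u + 11)) / (6(6u + 11)) = -41/(6(6u + 11)).
For u > 0 we have 6u + 11 > 6u, so |(u - 5)/(6u + 11) − (1/6)| = 41/(6(6u + 11)) < 41/(6·6u) = (41/36)/u.
Thus |(u - 5)/(6u + 11) − (1/6)| < eps whenever u > (41/36)/eps.
Take N = (41/36)/eps. If u > N then |(u - 5)/(6u + 11) − (1/6)| < (41/36)/u < eps.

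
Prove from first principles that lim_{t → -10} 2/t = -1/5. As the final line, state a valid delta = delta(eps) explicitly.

Let eps > 0 be given. We seek delta > 0 such that 0 < |t + 10| < delta implies |2/t + 1/5| < eps.
|2/t + 1/5| = 2·|-10 − t|/(10·|t|) = 2|t + 10|/(10|t|).
Restrict delta ≤ 5. Then |t + 10| < 5 gives |t| > 5, so 10|t| > 50.
Then |2/t + 1/5| < 2|t + 10|/50, which is < eps when |t + 10| < 25eps.
Take delta = min(5, 25eps). Then 0 < |t + 10| < delta gives both |t + 10| < 5 and |t + 10| < 25eps, so |2/t + 1/5| < eps.

delta = min(5, 25eps)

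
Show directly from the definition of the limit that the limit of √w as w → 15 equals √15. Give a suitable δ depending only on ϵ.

δ = min(15, √15·ϵ)

Fix ϵ > 0. We want δ > 0 such that 0 < |w − 15| < δ implies |√w − √15| < ϵ.
Rationalise: √w − √15 = (w − 15)/(√w + √15), so |√w − √15| = |w − 15|/(√w + √15).
Restrict δ ≤ 15 so that |w − 15| < 15 forces w > 0, and then √w + √15 > √15.
Hence |√w − √15| < |w − 15|/√15, which is < ϵ once |w − 15| < √15·ϵ.
Take δ = min(15, √15·ϵ). If 0 < |w − 15| < δ then w > 0 and |√w − √15| < |w − 15|/√15 < ϵ.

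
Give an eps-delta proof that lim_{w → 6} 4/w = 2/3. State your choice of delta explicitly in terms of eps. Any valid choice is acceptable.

Suppose eps > 0. We seek delta > 0 such that 0 < |w − 6| < delta implies |4/w − (2/3)| < eps.
|4/w − (2/3)| = 4·|6 − w|/(6·|w|) = 4|w − 6|/(6|w|).
Restrict delta ≤ 3. Then |w − 6| < 3 gives |w| > 3, so 6|w| > 18.
Then |4/w − (2/3)| < 4|w − 6|/18, which is < eps when |w − 6| < (9/2)eps.
Take delta = min(3, (9/2)eps). Then 0 < |w − 6| < delta gives both |w − 6| < 3 and |w − 6| < (9/2)eps, so |4/w − (2/3)| < eps.

delta = min(3, (9/2)eps)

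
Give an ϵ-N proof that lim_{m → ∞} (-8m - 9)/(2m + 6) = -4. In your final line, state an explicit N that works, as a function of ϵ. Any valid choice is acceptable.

N = (15/2)/ϵ

Let ϵ > 0. For m ≥ 1, |(-8m - 9)/(2m + 6) + 4| = |30|/(2(2m + 6)) = 30/(2(2m + 6)).
Since 2m + 6 ≥ 2m for m ≥ 1, this is ≤ 30/(2·2m) = (15/2)/m.
So |(-8m - 9)/(2m + 6) + 4| < ϵ whenever m > (15/2)/ϵ.
Take N = (15/2)/ϵ. If m > N then |(-8m - 9)/(2m + 6) + 4| ≤ (15/2)/m < ϵ.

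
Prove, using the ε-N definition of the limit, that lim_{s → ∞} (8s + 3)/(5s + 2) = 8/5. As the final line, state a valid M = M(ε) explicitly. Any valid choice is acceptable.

Suppose ε > 0. We seek M > 0 such that s > M implies |(8s + 3)/(5s + 2) − (8/5)| < ε.
(8s + 3)/(5s + 2) − (8/5) = (5(8s + 3) − 8(5s + 2)) / (5(5s + 2)) = -1/(5(5s + 2)).
For s > 0 we have 5s + 2 > 5s, so |(8s + 3)/(5s + 2) − (8/5)| = 1/(5(5s + 2)) < 1/(5·5s) = (1/25)/s.
Thus |(8s + 3)/(5s + 2) − (8/5)| < ε whenever s > (1/25)/ε.
Take M = (1/25)/ε. If s > M then |(8s + 3)/(5s + 2) − (8/5)| < (1/25)/s < ε.

M = (1/25)/ε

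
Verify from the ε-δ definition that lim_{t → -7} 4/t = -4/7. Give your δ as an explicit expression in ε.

Suppose ε > 0. We seek δ > 0 such that 0 < |t + 7| < δ implies |4/t + 4/7| < ε.
|4/t + 4/7| = 4·|-7 − t|/(7·|t|) = 4|t + 7|/(7|t|).
Require δ ≤ 7/2 so that |t| > 7 − 7/2 = 7/2, hence 7|t| > 49/2.
Then |4/t + 4/7| < 4|t + 7|/(49/2), which is < ε when |t + 7| < (49/8)ε.
Take δ = min(7/2, (49/8)ε). Then 0 < |t + 7| < δ gives both |t + 7| < 7/2 and |t + 7| < (49/8)ε, so |4/t + 4/7| < ε.

δ = min(7/2, (49/8)ε)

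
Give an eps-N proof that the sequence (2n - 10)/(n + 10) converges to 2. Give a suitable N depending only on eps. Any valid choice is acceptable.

Fix eps > 0. For n ≥ 1, |(2n - 10)/(n + 10) − 2| = |-30|/((n + 10)) = 30/((n + 10)).
Since n + 10 ≥ n for n ≥ 1, this is ≤ 30/(n) = 30/n.
So |(2n - 10)/(n + 10) − 2| < eps whenever n > 30/eps.
Take N = 30/eps. If n > N then |(2n - 10)/(n + 10) − 2| ≤ 30/n < eps.

N = 30/eps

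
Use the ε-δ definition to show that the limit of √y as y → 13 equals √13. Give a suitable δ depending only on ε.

Suppose ε > 0. We want δ > 0 such that 0 < |y − 13| < δ implies |√y − √13| < ε.
Rationalise: √y − √13 = (y − 13)/(√y + √13), so |√y − √13| = |y − 13|/(√y + √13).
Restrict δ ≤ 13 so that |y − 13| < 13 forces y > 0, and then √y + √13 > √13.
Hence |√y − √13| < |y − 13|/√13, which is < ε once |y − 13| < √13·ε.
Take δ = min(13, √13·ε). If 0 < |y − 13| < δ then y > 0 and |√y − √13| < |y − 13|/√13 < ε.

δ = min(13, √13·ε)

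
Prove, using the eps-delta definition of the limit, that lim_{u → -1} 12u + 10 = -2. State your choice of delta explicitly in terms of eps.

Suppose eps > 0. We need delta > 0 so that 0 < |u + 1| < delta implies |(12u + 10) + 2| < eps.
|(12u + 10) + 2| = |12u + 12| = 12|u + 1|.
Thus it suffices that |u + 1| < eps/12.
Take delta = eps/12. If 0 < |u + 1| < delta then |(12u + 10) + 2| = 12|u + 1| < 12·(eps/12) = eps.

delta = eps/12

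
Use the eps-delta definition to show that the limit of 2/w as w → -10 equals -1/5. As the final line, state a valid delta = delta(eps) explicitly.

delta = min(5, 25eps)

Let eps > 0. We seek delta > 0 such that 0 < |w + 10| < delta implies |2/w + 1/5| < eps.
|2/w + 1/5| = 2·|-10 − w|/(10·|w|) = 2|w + 10|/(10|w|).
Require delta ≤ 5 so that |w| > 10 − 5 = 5, hence 10|w| > 50.
Then |2/w + 1/5| < 2|w + 10|/50, which is < eps when |w + 10| < 25eps.
Take delta = min(5, 25eps). Then 0 < |w + 10| < delta gives both |w + 10| < 5 and |w + 10| < 25eps, so |2/w + 1/5| < eps.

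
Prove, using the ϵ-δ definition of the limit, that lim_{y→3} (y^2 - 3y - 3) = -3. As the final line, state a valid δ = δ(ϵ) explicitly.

δ = min(1, ϵ/4)

Fix ϵ > 0. We want δ > 0 such that 0 < |y − 3| < δ implies |(y^2 - 3y - 3) + 3| < ϵ.
(y^2 - 3y - 3) + 3 = y^2 - 3y = (y − 3)(y).
So |(y^2 - 3y - 3) + 3| = |y − 3|·|y|.
Require δ ≤ 1. Then |y − 3| < 1 gives |y| < 4, and by the triangle inequality |y| ≤ 4 = 4.
Hence |(y^2 - 3y - 3) + 3| ≤ 4|y − 3| < ϵ provided |y − 3| < ϵ/4.
Take δ = min(1, ϵ/4). Then 0 < |y − 3| < δ gives both |y − 3| < 1 and |y − 3| < ϵ/4, so |(y^2 - 3y - 3) + 3| < ϵ.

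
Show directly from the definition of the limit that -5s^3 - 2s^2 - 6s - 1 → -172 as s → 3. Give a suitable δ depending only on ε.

Let ε > 0. We want δ > 0 such that 0 < |s − 3| < δ implies |(-5s^3 - 2s^2 - 6s - 1) + 172| < ε.
(-5s^3 - 2s^2 - 6s - 1) + 172 = -5s^3 - 2s^2 - 6s + 171 = (s − 3)(-5s^2 - 17s - 57).
So |(-5s^3 - 2s^2 - 6s - 1) + 172| = |s − 3|·|-5s^2 - 17s - 57|.
Require δ ≤ 1. Then |s − 3| < 1 gives |s| < 4, and by the triangle inequality |-5s^2 - 17s - 57| ≤ 5·4^2 + 17·4 + 57 = 205.
Hence |(-5s^3 - 2s^2 - 6s - 1) + 172| ≤ 205|s − 3| < ε provided |s − 3| < ε/205.
Choosing δ = min(1, ε/205) ensures both conditions, hence |(-5s^3 - 2s^2 - 6s - 1) + 172| < ε.

δ = min(1, ε/205)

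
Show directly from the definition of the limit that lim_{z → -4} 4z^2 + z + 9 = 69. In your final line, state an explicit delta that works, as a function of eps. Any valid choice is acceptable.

Fix eps > 0. We want delta > 0 such that 0 < |z + 4| < delta implies |(4z^2 + z + 9) − 69| < eps.
(4z^2 + z + 9) − 69 = 4z^2 + z - 60 = (z + 4)(4z - 15).
So |(4z^2 + z + 9) − 69| = |z + 4|·|4z - 15|.
Assume first that |z + 4| < 2, so |z| < 6. Then |4z - 15| ≤ 4·6 + 15 = 39.
Hence |(4z^2 + z + 9) − 69| ≤ 39|z + 4| < eps provided |z + 4| < eps/39.
Take delta = min(2, eps/39). Then 0 < |z + 4| < delta gives both |z + 4| < 2 and |z + 4| < eps/39, so |(4z^2 + z + 9) − 69| < eps.

delta = min(2, eps/39)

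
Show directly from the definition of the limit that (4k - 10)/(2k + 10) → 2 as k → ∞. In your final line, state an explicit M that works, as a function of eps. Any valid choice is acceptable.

M = 15/eps

Let eps > 0 be given. For k ≥ 1, |(4k - 10)/(2k + 10) − 2| = |-60|/(2(2k + 10)) = 60/(2(2k + 10)).
Since 2k + 10 ≥ 2k for k ≥ 1, this is ≤ 60/(2·2k) = 15/k.
So |(4k - 10)/(2k + 10) − 2| < eps whenever k > 15/eps.
Take M = 15/eps. If k > M then |(4k - 10)/(2k + 10) − 2| ≤ 15/k < eps.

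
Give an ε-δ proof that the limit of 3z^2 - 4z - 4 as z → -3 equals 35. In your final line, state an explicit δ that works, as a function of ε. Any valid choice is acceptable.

Let ε > 0 be given. We want δ > 0 such that 0 < |z + 3| < δ implies |(3z^2 - 4z - 4) − 35| < ε.
(3z^2 - 4z - 4) − 35 = 3z^2 - 4z - 39 = (z + 3)(3z - 13).
So |(3z^2 - 4z - 4) − 35| = |z + 3|·|3z - 13|.
Require δ ≤ 1. Then |z + 3| < 1 gives |z| < 4, and by the triangle inequality |3z - 13| ≤ 3·4 + 13 = 25.
Hence |(3z^2 - 4z - 4) − 35| ≤ 25|z + 3| < ε provided |z + 3| < ε/25.
Choosing δ = min(1, ε/25) ensures both conditions, hence |(3z^2 - 4z - 4) − 35| < ε.

δ = min(1, ε/25)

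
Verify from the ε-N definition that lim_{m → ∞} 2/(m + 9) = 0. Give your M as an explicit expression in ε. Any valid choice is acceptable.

Let ε > 0 be given. For m ≥ 1, |2/(m + 9) − 0| = 2/(m + 9) ≤ 2/m.
We need 2/m < ε, i.e. m > 2/ε.
Take M = 2/ε. If m > M then |2/(m + 9)| ≤ 2/m < ε.

M = 2/ε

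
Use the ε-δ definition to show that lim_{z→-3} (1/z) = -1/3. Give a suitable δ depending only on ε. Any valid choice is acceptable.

δ = min(3/2, (9/2)ε)

Fix ε > 0. We seek δ > 0 such that 0 < |z + 3| < δ implies |1/z + 1/3| < ε.
|1/z + 1/3| = |-3 − z|/(3·|z|) = |z + 3|/(3|z|).
Restrict δ ≤ 3/2. Then |z + 3| < 3/2 gives |z| > 3/2, so 3|z| > 9/2.
Then |1/z + 1/3| < |z + 3|/(9/2), which is < ε when |z + 3| < (9/2)ε.
Take δ = min(3/2, (9/2)ε). Then 0 < |z + 3| < δ gives both |z + 3| < 3/2 and |z + 3| < (9/2)ε, so |1/z + 1/3| < ε.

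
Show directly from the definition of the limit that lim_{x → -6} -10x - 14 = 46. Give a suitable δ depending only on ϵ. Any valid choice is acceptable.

δ = ϵ/10

Fix ϵ > 0. We need δ > 0 so that 0 < |x + 6| < δ implies |(-10x - 14) − 46| < ϵ.
Since (-10x - 14) − 46 = -10(x + 6), we have |(-10x - 14) − 46| = 10|x + 6|.
So 10|x + 6| < ϵ exactly when |x + 6| < ϵ/10.
Take δ = ϵ/10. If 0 < |x + 6| < δ then |(-10x - 14) − 46| = 10|x + 6| < 10·(ϵ/10) = ϵ.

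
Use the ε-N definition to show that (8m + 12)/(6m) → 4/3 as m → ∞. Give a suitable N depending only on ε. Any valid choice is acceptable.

Fix ε > 0. For m ≥ 1, |(8m + 12)/(6m) − (4/3)| = |72|/(6(6m)) = 72/(6(6m)).
Since 6m ≥ 6m for m ≥ 1, this is ≤ 72/(6·6m) = 2/m.
So |(8m + 12)/(6m) − (4/3)| < ε whenever m > 2/ε.
Take N = 2/ε. If m > N then |(8m + 12)/(6m) − (4/3)| ≤ 2/m < ε.

N = 2/ε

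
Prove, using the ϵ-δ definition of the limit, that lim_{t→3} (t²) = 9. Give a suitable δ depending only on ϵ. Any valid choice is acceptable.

δ = min(2, ϵ/8)

Let ϵ > 0 be given. We seek δ > 0 with 0 < |t − 3| < δ ⇒ |t² − 9| < ϵ.
Factor: t² − 9 = (t − 3)(t + 3), so |t² − 9| = |t − 3|·|t + 3|.
Impose δ ≤ 2 so that |t| < 5; then |t + 3| ≤ 8.
Hence |t² − 9| ≤ 8|t − 3|, which is < ϵ once |t − 3| < ϵ/8.
Take δ = min(2, ϵ/8). If 0 < |t − 3| < δ then both bounds hold and |t² − 9| ≤ 8|t − 3| < 8·(ϵ/8) = ϵ.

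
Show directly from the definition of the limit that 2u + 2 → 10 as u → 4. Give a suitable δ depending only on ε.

δ = ε/2

Fix ε > 0. We need δ > 0 so that 0 < |u − 4| < δ implies |(2u + 2) − 10| < ε.
|(2u + 2) − 10| = |2u - 8| = 2|u − 4|.
So 2|u − 4| < ε exactly when |u − 4| < ε/2.
Choosing δ = ε/2 gives |(2u + 2) − 10| = 2|u − 4| < ε whenever |u − 4| < δ.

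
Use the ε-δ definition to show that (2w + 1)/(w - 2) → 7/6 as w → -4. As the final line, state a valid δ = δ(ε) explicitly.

δ = min(3, (18/5)ε)

Suppose ε > 0. We want δ > 0 with 0 < |w + 4| < δ ⇒ |(2w + 1)/(w - 2) − (7/6)| < ε.
Combining over a common denominator, (2w + 1)/(w - 2) − (7/6) = [(2w + 1)·(-6) − (-7)·(w - 2)] / [(-6)·(w - 2)] = -5(w + 4) / ((-6)(w - 2)).
So |(2w + 1)/(w - 2) − (7/6)| = 5|w + 4| / (6·|w − 2|).
Require δ ≤ 3, so |w − 2| ≥ |-6| − |w + 4| > 6 − 3 = 3.
Hence |(2w + 1)/(w - 2) − (7/6)| < 5|w + 4|/(6·3) = (5/18)|w + 4|, which is < ε once |w + 4| < (18/5)ε.
Take δ = min(3, (18/5)ε). Then 0 < |w + 4| < δ forces both bounds, so |(2w + 1)/(w - 2) − (7/6)| < ε.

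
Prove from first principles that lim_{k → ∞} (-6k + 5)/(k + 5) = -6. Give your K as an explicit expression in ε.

K = 35/ε

Fix ε > 0. For k ≥ 1, |(-6k + 5)/(k + 5) + 6| = |35|/((k + 5)) = 35/((k + 5)).
Since k + 5 ≥ k for k ≥ 1, this is ≤ 35/(k) = 35/k.
So |(-6k + 5)/(k + 5) + 6| < ε whenever k > 35/ε.
Take K = 35/ε. If k > K then |(-6k + 5)/(k + 5) + 6| ≤ 35/k < ε.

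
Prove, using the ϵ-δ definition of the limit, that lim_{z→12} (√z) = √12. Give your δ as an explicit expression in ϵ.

δ = min(12, √12·ϵ)

Suppose ϵ > 0. We want δ > 0 such that 0 < |z − 12| < δ implies |√z − √12| < ϵ.
Rationalise: √z − √12 = (z − 12)/(√z + √12), so |√z − √12| = |z − 12|/(√z + √12).
Restrict δ ≤ 12 so that |z − 12| < 12 forces z > 0, and then √z + √12 > √12.
Hence |√z − √12| < |z − 12|/√12, which is < ϵ once |z − 12| < √12·ϵ.
Take δ = min(12, √12·ϵ). If 0 < |z − 12| < δ then z > 0 and |√z − √12| < |z − 12|/√12 < ϵ.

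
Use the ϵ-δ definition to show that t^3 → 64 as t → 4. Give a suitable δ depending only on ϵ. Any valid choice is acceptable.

Let ϵ > 0 be given. We seek δ > 0 with 0 < |t − 4| < δ ⇒ |t^3 − 64| < ϵ.
Factor: t^3 − 64 = (t − 4)(t^2 + 4t + 16), so |t^3 − 64| = |t − 4|·|t^2 + 4t + 16|.
Restrict δ ≤ 1. Then |t − 4| < 1 gives |t| < 5, so by the triangle inequality |t^2 + 4t + 16| ≤ 5^2 + 4·5 + 16 = 61.
Hence |t^3 − 64| ≤ 61|t − 4|, which is < ϵ once |t − 4| < ϵ/61.
Take δ = min(1, ϵ/61). If 0 < |t − 4| < δ then both bounds hold and |t^3 − 64| ≤ 61|t − 4| < 61·(ϵ/61) = ϵ.

δ = min(1, ϵ/61)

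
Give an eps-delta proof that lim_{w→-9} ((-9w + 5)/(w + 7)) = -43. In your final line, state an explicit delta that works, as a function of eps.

Let eps > 0. We want delta > 0 with 0 < |w + 9| < delta ⇒ |(-9w + 5)/(w + 7) + 43| < eps.
Combining over a common denominator, (-9w + 5)/(w + 7) + 43 = [(-9w + 5)·(-2) − 86·(w + 7)] / [(-2)·(w + 7)] = -68(w + 9) / ((-2)(w + 7)).
So |(-9w + 5)/(w + 7) + 43| = 68|w + 9| / (2·|w + 7|).
Restrict delta ≤ 1. Then |w + 9| < 1 gives |w + 7| = |(w + 9) + (-2)| ≥ 2 − 1 = 1.
Hence |(-9w + 5)/(w + 7) + 43| < 68|w + 9|/(2·1) = 34|w + 9|, which is < eps once |w + 9| < (1/34)eps.
Take delta = min(1, (1/34)eps). Then 0 < |w + 9| < delta forces both bounds, so |(-9w + 5)/(w + 7) + 43| < eps.

delta = min(1, (1/34)eps)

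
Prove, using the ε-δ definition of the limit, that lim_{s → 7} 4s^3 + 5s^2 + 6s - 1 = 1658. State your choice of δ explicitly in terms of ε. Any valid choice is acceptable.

Let ε > 0 be given. We want δ > 0 such that 0 < |s − 7| < δ implies |(4s^3 + 5s^2 + 6s - 1) − 1658| < ε.
(4s^3 + 5s^2 + 6s - 1) − 1658 = 4s^3 + 5s^2 + 6s - 1659 = (s − 7)(4s^2 + 33s + 237).
So |(4s^3 + 5s^2 + 6s - 1) − 1658| = |s − 7|·|4s^2 + 33s + 237|.
Require δ ≤ 1. Then |s − 7| < 1 gives |s| < 8, and by the triangle inequality |4s^2 + 33s + 237| ≤ 4·8^2 + 33·8 + 237 = 757.
Hence |(4s^3 + 5s^2 + 6s - 1) − 1658| ≤ 757|s − 7| < ε provided |s − 7| < ε/757.
Choosing δ = min(1, ε/757) ensures both conditions, hence |(4s^3 + 5s^2 + 6s - 1) − 1658| < ε.

δ = min(1, ε/757)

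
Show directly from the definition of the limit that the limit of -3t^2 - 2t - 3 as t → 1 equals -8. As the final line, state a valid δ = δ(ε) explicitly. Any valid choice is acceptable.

δ = min(2, ε/14)

Let ε > 0 be given. We want δ > 0 such that 0 < |t − 1| < δ implies |(-3t^2 - 2t - 3) + 8| < ε.
(-3t^2 - 2t - 3) + 8 = -3t^2 - 2t + 5 = (t − 1)(-3t - 5).
So |(-3t^2 - 2t - 3) + 8| = |t − 1|·|-3t - 5|.
Require δ ≤ 2. Then |t − 1| < 2 gives |t| < 3, and by the triangle inequality |-3t - 5| ≤ 3·3 + 5 = 14.
Hence |(-3t^2 - 2t - 3) + 8| ≤ 14|t − 1| < ε provided |t − 1| < ε/14.
Take δ = min(2, ε/14). Then 0 < |t − 1| < δ gives both |t − 1| < 2 and |t − 1| < ε/14, so |(-3t^2 - 2t - 3) + 8| < ε.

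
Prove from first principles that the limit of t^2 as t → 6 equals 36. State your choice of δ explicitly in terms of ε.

δ = min(1, ε/13)

Suppose ε > 0. We seek δ > 0 with 0 < |t − 6| < δ ⇒ |t^2 − 36| < ε.
Factor: t^2 − 36 = (t − 6)(t + 6), so |t^2 − 36| = |t − 6|·|t + 6|.
Restrict δ ≤ 1. Then |t − 6| < 1 gives |t| < 7, so by the triangle inequality |t + 6| ≤ 7 + 6 = 13.
Hence |t^2 − 36| ≤ 13|t − 6|, which is < ε once |t − 6| < ε/13.
Take δ = min(1, ε/13). If 0 < |t − 6| < δ then both bounds hold and |t^2 − 36| ≤ 13|t − 6| < 13·(ε/13) = ε.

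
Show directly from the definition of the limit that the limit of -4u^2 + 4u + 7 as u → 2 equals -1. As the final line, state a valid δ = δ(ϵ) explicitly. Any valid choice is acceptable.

Let ϵ > 0 be given. We want δ > 0 such that 0 < |u − 2| < δ implies |(-4u^2 + 4u + 7) + 1| < ϵ.
(-4u^2 + 4u + 7) + 1 = -4u^2 + 4u + 8 = (u − 2)(-4u - 4).
So |(-4u^2 + 4u + 7) + 1| = |u − 2|·|-4u - 4|.
Require δ ≤ 1. Then |u − 2| < 1 gives |u| < 3, and by the triangle inequality |-4u - 4| ≤ 4·3 + 4 = 16.
Hence |(-4u^2 + 4u + 7) + 1| ≤ 16|u − 2| < ϵ provided |u − 2| < ϵ/16.
Take δ = min(1, ϵ/16). Then 0 < |u − 2| < δ gives both |u − 2| < 1 and |u − 2| < ϵ/16, so |(-4u^2 + 4u + 7) + 1| < ϵ.

δ = min(1, ϵ/16)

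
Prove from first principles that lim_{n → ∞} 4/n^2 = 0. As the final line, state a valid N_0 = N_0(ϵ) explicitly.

Suppose ϵ > 0. For n ≥ 1, |4/n^2 − 0| = 4/n^2.
4/n^2 < ϵ ⇔ n^2 > 4/ϵ ⇔ n > (4/ϵ)^{1/2}.
Take N_0 = (4/ϵ)^{1/2}. Then n > N_0 implies 4/n^2 < ϵ.

N_0 = (4/ϵ)^{1/2}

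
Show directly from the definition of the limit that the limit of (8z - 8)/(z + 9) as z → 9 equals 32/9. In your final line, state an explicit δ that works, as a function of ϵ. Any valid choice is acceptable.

Suppose ϵ > 0. We want δ > 0 with 0 < |z − 9| < δ ⇒ |(8z - 8)/(z + 9) − (32/9)| < ϵ.
Combining over a common denominator, (8z - 8)/(z + 9) − (32/9) = [(8z - 8)·18 − 64·(z + 9)] / [18·(z + 9)] = 80(z − 9) / (18(z + 9)).
So |(8z - 8)/(z + 9) − (32/9)| = 80|z − 9| / (18·|z + 9|).
Require δ ≤ 9, so |z + 9| ≥ |18| − |z − 9| > 18 − 9 = 9.
Hence |(8z - 8)/(z + 9) − (32/9)| < 80|z − 9|/(18·9) = (40/81)|z − 9|, which is < ϵ once |z − 9| < (81/40)ϵ.
Take δ = min(9, (81/40)ϵ). Then 0 < |z − 9| < δ forces both bounds, so |(8z - 8)/(z + 9) − (32/9)| < ϵ.

δ = min(9, (81/40)ϵ)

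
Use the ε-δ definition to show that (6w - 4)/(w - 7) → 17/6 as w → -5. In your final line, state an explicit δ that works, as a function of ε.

Fix ε > 0. We want δ > 0 with 0 < |w + 5| < δ ⇒ |(6w - 4)/(w - 7) − (17/6)| < ε.
Combining over a common denominator, (6w - 4)/(w - 7) − (17/6) = [(6w - 4)·(-12) − (-34)·(w - 7)] / [(-12)·(w - 7)] = -38(w + 5) / ((-12)(w - 7)).
So |(6w - 4)/(w - 7) − (17/6)| = 38|w + 5| / (12·|w − 7|).
Restrict δ ≤ 6. Then |w + 5| < 6 gives |w − 7| = |(w + 5) + (-12)| ≥ 12 − 6 = 6.
Hence |(6w - 4)/(w - 7) − (17/6)| < 38|w + 5|/(12·6) = (19/36)|w + 5|, which is < ε once |w + 5| < (36/19)ε.
Take δ = min(6, (36/19)ε). Then 0 < |w + 5| < δ forces both bounds, so |(6w - 4)/(w - 7) − (17/6)| < ε.

δ = min(6, (36/19)ε)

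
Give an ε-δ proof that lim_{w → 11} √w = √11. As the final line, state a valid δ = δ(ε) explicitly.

δ = min(11, √11·ε)

Let ε > 0 be given. We want δ > 0 such that 0 < |w − 11| < δ implies |√w − √11| < ε.
Rationalise: √w − √11 = (w − 11)/(√w + √11), so |√w − √11| = |w − 11|/(√w + √11).
Restrict δ ≤ 11 so that |w − 11| < 11 forces w > 0, and then √w + √11 > √11.
Hence |√w − √11| < |w − 11|/√11, which is < ε once |w − 11| < √11·ε.
Take δ = min(11, √11·ε). If 0 < |w − 11| < δ then w > 0 and |√w − √11| < |w − 11|/√11 < ε.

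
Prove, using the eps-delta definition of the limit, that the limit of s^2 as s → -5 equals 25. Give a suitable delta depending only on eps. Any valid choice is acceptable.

delta = min(1, eps/11)

Let eps > 0 be given. We seek delta > 0 with 0 < |s + 5| < delta ⇒ |s^2 − 25| < eps.
Factor: s^2 − 25 = (s + 5)(s - 5), so |s^2 − 25| = |s + 5|·|s - 5|.
Restrict delta ≤ 1. Then |s + 5| < 1 gives |s| < 6, so by the triangle inequality |s - 5| ≤ 6 + 5 = 11.
Hence |s^2 − 25| ≤ 11|s + 5|, which is < eps once |s + 5| < eps/11.
Take delta = min(1, eps/11). If 0 < |s + 5| < delta then both bounds hold and |s^2 − 25| ≤ 11|s + 5| < 11·(eps/11) = eps.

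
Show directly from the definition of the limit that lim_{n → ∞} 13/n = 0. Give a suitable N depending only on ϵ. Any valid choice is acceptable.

N = 13/ϵ

Fix ϵ > 0. For n ≥ 1, |13/n − 0| = 13/(n) ≤ 13/n.
We need 13/n < ϵ, i.e. n > 13/ϵ.
Take N = 13/ϵ. If n > N then |13/n| ≤ 13/n < ϵ.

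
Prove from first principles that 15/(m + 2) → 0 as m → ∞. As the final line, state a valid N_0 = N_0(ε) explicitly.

N_0 = 15/ε

Let ε > 0 be given. For m ≥ 1, |15/(m + 2) − 0| = 15/(m + 2) ≤ 15/m.
We need 15/m < ε, i.e. m > 15/ε.
Take N_0 = 15/ε. If m > N_0 then |15/(m + 2)| ≤ 15/m < ε.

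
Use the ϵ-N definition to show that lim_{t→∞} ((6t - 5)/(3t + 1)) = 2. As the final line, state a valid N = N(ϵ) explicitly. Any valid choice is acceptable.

Suppose ϵ > 0. We seek N > 0 such that t > N implies |(6t - 5)/(3t + 1) − 2| < ϵ.
(6t - 5)/(3t + 1) − 2 = (3(6t - 5) − 6(3t + 1)) / (3(3t + 1)) = -21/(3(3t + 1)).
For t > 0 we have 3t + 1 > 3t, so |(6t - 5)/(3t + 1) − 2| = 21/(3(3t + 1)) < 21/(3·3t) = (7/3)/t.
Thus |(6t - 5)/(3t + 1) − 2| < ϵ whenever t > (7/3)/ϵ.
Take N = (7/3)/ϵ. If t > N then |(6t - 5)/(3t + 1) − 2| < (7/3)/t < ϵ.

N = (7/3)/ϵ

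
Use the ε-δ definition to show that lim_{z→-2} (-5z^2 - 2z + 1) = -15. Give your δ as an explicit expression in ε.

δ = min(1, ε/23)

Let ε > 0. We want δ > 0 such that 0 < |z + 2| < δ implies |(-5z^2 - 2z + 1) + 15| < ε.
(-5z^2 - 2z + 1) + 15 = -5z^2 - 2z + 16 = (z + 2)(-5z + 8).
So |(-5z^2 - 2z + 1) + 15| = |z + 2|·|-5z + 8|.
Assume first that |z + 2| < 1, so |z| < 3. Then |-5z + 8| ≤ 5·3 + 8 = 23.
Hence |(-5z^2 - 2z + 1) + 15| ≤ 23|z + 2| < ε provided |z + 2| < ε/23.
Choosing δ = min(1, ε/23) ensures both conditions, hence |(-5z^2 - 2z + 1) + 15| < ε.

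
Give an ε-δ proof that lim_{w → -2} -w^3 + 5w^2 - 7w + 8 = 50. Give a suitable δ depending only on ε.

Fix ε > 0. We want δ > 0 such that 0 < |w + 2| < δ implies |(-w^3 + 5w^2 - 7w + 8) − 50| < ε.
(-w^3 + 5w^2 - 7w + 8) − 50 = -w^3 + 5w^2 - 7w - 42 = (w + 2)(-w^2 + 7w - 21).
So |(-w^3 + 5w^2 - 7w + 8) − 50| = |w + 2|·|-w^2 + 7w - 21|.
Assume first that |w + 2| < 1, so |w| < 3. Then |-w^2 + 7w - 21| ≤ 3^2 + 7·3 + 21 = 51.
Hence |(-w^3 + 5w^2 - 7w + 8) − 50| ≤ 51|w + 2| < ε provided |w + 2| < ε/51.
Choosing δ = min(1, ε/51) ensures both conditions, hence |(-w^3 + 5w^2 - 7w + 8) − 50| < ε.

δ = min(1, ε/51)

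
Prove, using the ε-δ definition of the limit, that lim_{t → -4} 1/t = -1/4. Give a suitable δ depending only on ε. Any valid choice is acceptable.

δ = min(2, 8ε)

Let ε > 0. We seek δ > 0 such that 0 < |t + 4| < δ implies |1/t + 1/4| < ε.
|1/t + 1/4| = |-4 − t|/(4·|t|) = |t + 4|/(4|t|).
Require δ ≤ 2 so that |t| > 4 − 2 = 2, hence 4|t| > 8.
Then |1/t + 1/4| < |t + 4|/8, which is < ε when |t + 4| < 8ε.
Take δ = min(2, 8ε). Then 0 < |t + 4| < δ gives both |t + 4| < 2 and |t + 4| < 8ε, so |1/t + 1/4| < ε.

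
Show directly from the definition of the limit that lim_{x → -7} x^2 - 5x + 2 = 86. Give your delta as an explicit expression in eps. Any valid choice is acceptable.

delta = min(2, eps/21)

Let eps > 0 be given. We want delta > 0 such that 0 < |x + 7| < delta implies |(x^2 - 5x + 2) − 86| < eps.
(x^2 - 5x + 2) − 86 = x^2 - 5x - 84 = (x + 7)(x - 12).
So |(x^2 - 5x + 2) − 86| = |x + 7|·|x - 12|.
Require delta ≤ 2. Then |x + 7| < 2 gives |x| < 9, and by the triangle inequality |x - 12| ≤ 9 + 12 = 21.
Hence |(x^2 - 5x + 2) − 86| ≤ 21|x + 7| < eps provided |x + 7| < eps/21.
Take delta = min(2, eps/21). Then 0 < |x + 7| < delta gives both |x + 7| < 2 and |x + 7| < eps/21, so |(x^2 - 5x + 2) − 86| < eps.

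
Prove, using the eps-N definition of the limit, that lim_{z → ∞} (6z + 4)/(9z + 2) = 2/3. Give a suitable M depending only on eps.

M = (8/27)/eps

Let eps > 0. We seek M > 0 such that z > M implies |(6z + 4)/(9z + 2) − (2/3)| < eps.
(6z + 4)/(9z + 2) − (2/3) = (9(6z + 4) − 6(9z + 2)) / (9(9z + 2)) = 24/(9(9z + 2)).
For z > 0 we have 9z + 2 > 9z, so |(6z + 4)/(9z + 2) − (2/3)| = 24/(9(9z + 2)) < 24/(9·9z) = (8/27)/z.
Thus |(6z + 4)/(9z + 2) − (2/3)| < eps whenever z > (8/27)/eps.
Take M = (8/27)/eps. If z > M then |(6z + 4)/(9z + 2) − (2/3)| < (8/27)/z < eps.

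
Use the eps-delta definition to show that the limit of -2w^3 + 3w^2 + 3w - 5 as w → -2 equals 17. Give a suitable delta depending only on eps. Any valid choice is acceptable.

Fix eps > 0. We want delta > 0 such that 0 < |w + 2| < delta implies |(-2w^3 + 3w^2 + 3w - 5) − 17| < eps.
(-2w^3 + 3w^2 + 3w - 5) − 17 = -2w^3 + 3w^2 + 3w - 22 = (w + 2)(-2w^2 + 7w - 11).
So |(-2w^3 + 3w^2 + 3w - 5) − 17| = |w + 2|·|-2w^2 + 7w - 11|.
Require delta ≤ 1. Then |w + 2| < 1 gives |w| < 3, and by the triangle inequality |-2w^2 + 7w - 11| ≤ 2·3^2 + 7·3 + 11 = 50.
Hence |(-2w^3 + 3w^2 + 3w - 5) − 17| ≤ 50|w + 2| < eps provided |w + 2| < eps/50.
Choosing delta = min(1, eps/50) ensures both conditions, hence |(-2w^3 + 3w^2 + 3w - 5) − 17| < eps.

delta = min(1, eps/50)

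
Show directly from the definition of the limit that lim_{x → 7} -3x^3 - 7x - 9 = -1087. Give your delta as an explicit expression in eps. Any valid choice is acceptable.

delta = min(1, eps/514)

Let eps > 0 be given. We want delta > 0 such that 0 < |x − 7| < delta implies |(-3x^3 - 7x - 9) + 1087| < eps.
(-3x^3 - 7x - 9) + 1087 = -3x^3 - 7x + 1078 = (x − 7)(-3x^2 - 21x - 154).
So |(-3x^3 - 7x - 9) + 1087| = |x − 7|·|-3x^2 - 21x - 154|.
Require delta ≤ 1. Then |x − 7| < 1 gives |x| < 8, and by the triangle inequality |-3x^2 - 21x - 154| ≤ 3·8^2 + 21·8 + 154 = 514.
Hence |(-3x^3 - 7x - 9) + 1087| ≤ 514|x − 7| < eps provided |x − 7| < eps/514.
Choosing delta = min(1, eps/514) ensures both conditions, hence |(-3x^3 - 7x - 9) + 1087| < eps.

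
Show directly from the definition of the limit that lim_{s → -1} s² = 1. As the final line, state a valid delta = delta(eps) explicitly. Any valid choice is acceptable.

Suppose eps > 0. We seek delta > 0 with 0 < |s + 1| < delta ⇒ |s² − 1| < eps.
Factor: s² − 1 = (s + 1)(s - 1), so |s² − 1| = |s + 1|·|s - 1|.
Impose delta ≤ 1 so that |s| < 2; then |s - 1| ≤ 3.
Hence |s² − 1| ≤ 3|s + 1|, which is < eps once |s + 1| < eps/3.
Take delta = min(1, eps/3). If 0 < |s + 1| < delta then both bounds hold and |s² − 1| ≤ 3|s + 1| < 3·(eps/3) = eps.

delta = min(1, eps/3)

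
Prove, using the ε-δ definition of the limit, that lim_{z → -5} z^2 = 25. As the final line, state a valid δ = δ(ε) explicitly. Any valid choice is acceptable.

Fix ε > 0. We seek δ > 0 with 0 < |z + 5| < δ ⇒ |z^2 − 25| < ε.
Factor: z^2 − 25 = (z + 5)(z - 5), so |z^2 − 25| = |z + 5|·|z - 5|.
Impose δ ≤ 1 so that |z| < 6; then |z - 5| ≤ 11.
Hence |z^2 − 25| ≤ 11|z + 5|, which is < ε once |z + 5| < ε/11.
Take δ = min(1, ε/11). If 0 < |z + 5| < δ then both bounds hold and |z^2 − 25| ≤ 11|z + 5| < 11·(ε/11) = ε.

δ = min(1, ε/11)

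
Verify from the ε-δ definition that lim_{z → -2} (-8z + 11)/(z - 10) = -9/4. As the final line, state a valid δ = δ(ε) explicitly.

Let ε > 0 be given. We want δ > 0 with 0 < |z + 2| < δ ⇒ |(-8z + 11)/(z - 10) + 9/4| < ε.
Combining over a common denominator, (-8z + 11)/(z - 10) + 9/4 = [(-8z + 11)·(-12) − 27·(z - 10)] / [(-12)·(z - 10)] = 69(z + 2) / ((-12)(z - 10)).
So |(-8z + 11)/(z - 10) + 9/4| = 69|z + 2| / (12·|z − 10|).
Restrict δ ≤ 6. Then |z + 2| < 6 gives |z − 10| = |(z + 2) + (-12)| ≥ 12 − 6 = 6.
Hence |(-8z + 11)/(z - 10) + 9/4| < 69|z + 2|/(12·6) = (23/24)|z + 2|, which is < ε once |z + 2| < (24/23)ε.
Take δ = min(6, (24/23)ε). Then 0 < |z + 2| < δ forces both bounds, so |(-8z + 11)/(z - 10) + 9/4| < ε.

δ = min(6, (24/23)ε)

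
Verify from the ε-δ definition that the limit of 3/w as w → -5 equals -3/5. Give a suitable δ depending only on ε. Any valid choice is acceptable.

Suppose ε > 0. We seek δ > 0 such that 0 < |w + 5| < δ implies |3/w + 3/5| < ε.
|3/w + 3/5| = 3·|-5 − w|/(5·|w|) = 3|w + 5|/(5|w|).
Restrict δ ≤ 5/2. Then |w + 5| < 5/2 gives |w| > 5/2, so 5|w| > 25/2.
Then |3/w + 3/5| < 3|w + 5|/(25/2), which is < ε when |w + 5| < (25/6)ε.
Take δ = min(5/2, (25/6)ε). Then 0 < |w + 5| < δ gives both |w + 5| < 5/2 and |w + 5| < (25/6)ε, so |3/w + 3/5| < ε.

δ = min(5/2, (25/6)ε)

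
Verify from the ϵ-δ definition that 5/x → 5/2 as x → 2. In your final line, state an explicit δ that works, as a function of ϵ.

Suppose ϵ > 0. We seek δ > 0 such that 0 < |x − 2| < δ implies |5/x − (5/2)| < ϵ.
|5/x − (5/2)| = 5·|2 − x|/(2·|x|) = 5|x − 2|/(2|x|).
Restrict δ ≤ 1. Then |x − 2| < 1 gives |x| > 1, so 2|x| > 2.
Then |5/x − (5/2)| < 5|x − 2|/2, which is < ϵ when |x − 2| < (2/5)ϵ.
Take δ = min(1, (2/5)ϵ). Then 0 < |x − 2| < δ gives both |x − 2| < 1 and |x − 2| < (2/5)ϵ, so |5/x − (5/2)| < ϵ.

δ = min(1, (2/5)ϵ)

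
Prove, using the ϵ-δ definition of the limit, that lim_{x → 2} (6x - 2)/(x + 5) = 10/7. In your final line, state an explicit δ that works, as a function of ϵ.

Let ϵ > 0. We want δ > 0 with 0 < |x − 2| < δ ⇒ |(6x - 2)/(x + 5) − (10/7)| < ϵ.
Combining over a common denominator, (6x - 2)/(x + 5) − (10/7) = [(6x - 2)·7 − 10·(x + 5)] / [7·(x + 5)] = 32(x − 2) / (7(x + 5)).
So |(6x - 2)/(x + 5) − (10/7)| = 32|x − 2| / (7·|x + 5|).
Restrict δ ≤ 7/2. Then |x − 2| < 7/2 gives |x + 5| = |(x − 2) + 7| ≥ 7 − 7/2 = 7/2.
Hence |(6x - 2)/(x + 5) − (10/7)| < 32|x − 2|/(7·(7/2)) = (64/49)|x − 2|, which is < ϵ once |x − 2| < (49/64)ϵ.
Take δ = min(7/2, (49/64)ϵ). Then 0 < |x − 2| < δ forces both bounds, so |(6x - 2)/(x + 5) − (10/7)| < ϵ.

δ = min(7/2, (49/64)ϵ)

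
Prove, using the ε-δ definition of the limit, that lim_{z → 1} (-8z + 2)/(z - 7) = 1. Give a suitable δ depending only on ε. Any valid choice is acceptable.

δ = min(3, (1/3)ε)

Let ε > 0. We want δ > 0 with 0 < |z − 1| < δ ⇒ |(-8z + 2)/(z - 7) − 1| < ε.
Combining over a common denominator, (-8z + 2)/(z - 7) − 1 = [(-8z + 2)·(-6) − (-6)·(z - 7)] / [(-6)·(z - 7)] = 54(z − 1) / ((-6)(z - 7)).
So |(-8z + 2)/(z - 7) − 1| = 54|z − 1| / (6·|z − 7|).
Require δ ≤ 3, so |z − 7| ≥ |-6| − |z − 1| > 6 − 3 = 3.
Hence |(-8z + 2)/(z - 7) − 1| < 54|z − 1|/(6·3) = 3|z − 1|, which is < ε once |z − 1| < (1/3)ε.
Take δ = min(3, (1/3)ε). Then 0 < |z − 1| < δ forces both bounds, so |(-8z + 2)/(z - 7) − 1| < ε.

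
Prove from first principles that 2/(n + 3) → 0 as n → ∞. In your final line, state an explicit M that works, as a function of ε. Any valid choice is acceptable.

M = 2/ε

Suppose ε > 0. For n ≥ 1, |2/(n + 3) − 0| = 2/(n + 3) ≤ 2/n.
We need 2/n < ε, i.e. n > 2/ε.
Take M = 2/ε. If n > M then |2/(n + 3)| ≤ 2/n < ε.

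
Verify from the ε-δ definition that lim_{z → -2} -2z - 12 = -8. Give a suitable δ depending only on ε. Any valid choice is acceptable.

δ = ε/2

Let ε > 0 be given. We need δ > 0 so that 0 < |z + 2| < δ implies |(-2z - 12) + 8| < ε.
|(-2z - 12) + 8| = |-2z - 4| = 2|z + 2|.
Thus it suffices that |z + 2| < ε/2.
Take δ = ε/2. If 0 < |z + 2| < δ then |(-2z - 12) + 8| = 2|z + 2| < 2·(ε/2) = ε.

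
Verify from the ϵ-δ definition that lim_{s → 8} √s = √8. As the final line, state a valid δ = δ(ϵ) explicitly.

δ = min(8, √8·ϵ)

Let ϵ > 0. We want δ > 0 such that 0 < |s − 8| < δ implies |√s − √8| < ϵ.
Rationalise: √s − √8 = (s − 8)/(√s + √8), so |√s − √8| = |s − 8|/(√s + √8).
Restrict δ ≤ 8 so that |s − 8| < 8 forces s > 0, and then √s + √8 > √8.
Hence |√s − √8| < |s − 8|/√8, which is < ϵ once |s − 8| < √8·ϵ.
Take δ = min(8, √8·ϵ). If 0 < |s − 8| < δ then s > 0 and |√s − √8| < |s − 8|/√8 < ϵ.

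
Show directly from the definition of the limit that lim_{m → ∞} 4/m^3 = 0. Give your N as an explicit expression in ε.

Fix ε > 0. For m ≥ 1, |4/m^3 − 0| = 4/m^3.
4/m^3 < ε ⇔ m^3 > 4/ε ⇔ m > (4/ε)^{1/3}.
Take N = (4/ε)^{1/3}. Then m > N implies 4/m^3 < ε.

N = (4/ε)^{1/3}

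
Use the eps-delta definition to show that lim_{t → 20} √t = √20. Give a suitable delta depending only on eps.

delta = min(20, √20·eps)

Suppose eps > 0. We want delta > 0 such that 0 < |t − 20| < delta implies |√t − √20| < eps.
Multiplying by the conjugate, |√t − √20| = |t − 20|/(√t + √20).
Restrict delta ≤ 20 so that |t − 20| < 20 forces t > 0, and then √t + √20 > √20.
Hence |√t − √20| < |t − 20|/√20, which is < eps once |t − 20| < √20·eps.
Take delta = min(20, √20·eps). If 0 < |t − 20| < delta then t > 0 and |√t − √20| < |t − 20|/√20 < eps.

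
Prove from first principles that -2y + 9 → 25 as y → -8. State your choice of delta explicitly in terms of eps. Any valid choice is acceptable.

delta = eps/2

Let eps > 0 be given. We need delta > 0 so that 0 < |y + 8| < delta implies |(-2y + 9) − 25| < eps.
|(-2y + 9) − 25| = |-2y - 16| = 2|y + 8|.
So 2|y + 8| < eps exactly when |y + 8| < eps/2.
Take delta = eps/2. If 0 < |y + 8| < delta then |(-2y + 9) − 25| = 2|y + 8| < 2·(eps/2) = eps.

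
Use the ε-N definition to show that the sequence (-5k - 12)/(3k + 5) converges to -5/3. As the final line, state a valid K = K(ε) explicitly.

Suppose ε > 0. For k ≥ 1, |(-5k - 12)/(3k + 5) + 5/3| = |-11|/(3(3k + 5)) = 11/(3(3k + 5)).
Since 3k + 5 ≥ 3k for k ≥ 1, this is ≤ 11/(3·3k) = (11/9)/k.
So |(-5k - 12)/(3k + 5) + 5/3| < ε whenever k > (11/9)/ε.
Take K = (11/9)/ε. If k > K then |(-5k - 12)/(3k + 5) + 5/3| ≤ (11/9)/k < ε.

K = (11/9)/ε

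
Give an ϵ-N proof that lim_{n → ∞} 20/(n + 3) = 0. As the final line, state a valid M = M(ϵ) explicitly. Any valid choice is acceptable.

Let ϵ > 0. For n ≥ 1, |20/(n + 3) − 0| = 20/(n + 3) ≤ 20/n.
We need 20/n < ϵ, i.e. n > 20/ϵ.
Take M = 20/ϵ. If n > M then |20/(n + 3)| ≤ 20/n < ϵ.

M = 20/ϵ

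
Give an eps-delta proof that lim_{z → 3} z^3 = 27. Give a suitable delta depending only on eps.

delta = min(1, eps/37)

Let eps > 0. We seek delta > 0 with 0 < |z − 3| < delta ⇒ |z^3 − 27| < eps.
Factor: z^3 − 27 = (z − 3)(z^2 + 3z + 9), so |z^3 − 27| = |z − 3|·|z^2 + 3z + 9|.
Restrict delta ≤ 1. Then |z − 3| < 1 gives |z| < 4, so by the triangle inequality |z^2 + 3z + 9| ≤ 4^2 + 3·4 + 9 = 37.
Hence |z^3 − 27| ≤ 37|z − 3|, which is < eps once |z − 3| < eps/37.
Take delta = min(1, eps/37). If 0 < |z − 3| < delta then both bounds hold and |z^3 − 27| ≤ 37|z − 3| < 37·(eps/37) = eps.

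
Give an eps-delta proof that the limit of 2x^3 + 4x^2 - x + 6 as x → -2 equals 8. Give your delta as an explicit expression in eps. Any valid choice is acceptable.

delta = min(1, eps/19)

Let eps > 0. We want delta > 0 such that 0 < |x + 2| < delta implies |(2x^3 + 4x^2 - x + 6) − 8| < eps.
(2x^3 + 4x^2 - x + 6) − 8 = 2x^3 + 4x^2 - x - 2 = (x + 2)(2x^2 - 1).
So |(2x^3 + 4x^2 - x + 6) − 8| = |x + 2|·|2x^2 - 1|.
Require delta ≤ 1. Then |x + 2| < 1 gives |x| < 3, and by the triangle inequality |2x^2 - 1| ≤ 2·3^2 + 1 = 19.
Hence |(2x^3 + 4x^2 - x + 6) − 8| ≤ 19|x + 2| < eps provided |x + 2| < eps/19.
Choosing delta = min(1, eps/19) ensures both conditions, hence |(2x^3 + 4x^2 - x + 6) − 8| < eps.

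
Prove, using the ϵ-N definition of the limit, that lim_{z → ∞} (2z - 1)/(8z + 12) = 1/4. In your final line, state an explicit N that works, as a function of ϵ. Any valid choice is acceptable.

Let ϵ > 0. We seek N > 0 such that z > N implies |(2z - 1)/(8z + 12) − (1/4)| < ϵ.
(2z - 1)/(8z + 12) − (1/4) = (8(2z - 1) − 2(8z + 12)) / (8(8z + 12)) = -32/(8(8z + 12)).
For z > 0 we have 8z + 12 > 8z, so |(2z - 1)/(8z + 12) − (1/4)| = 32/(8(8z + 12)) < 32/(8·8z) = (1/2)/z.
Thus |(2z - 1)/(8z + 12) − (1/4)| < ϵ whenever z > (1/2)/ϵ.
Take N = (1/2)/ϵ. If z > N then |(2z - 1)/(8z + 12) − (1/4)| < (1/2)/z < ϵ.

N = (1/2)/ϵ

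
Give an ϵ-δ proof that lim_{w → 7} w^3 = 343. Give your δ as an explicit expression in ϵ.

Let ϵ > 0. We seek δ > 0 with 0 < |w − 7| < δ ⇒ |w^3 − 343| < ϵ.
Factor: w^3 − 343 = (w − 7)(w^2 + 7w + 49), so |w^3 − 343| = |w − 7|·|w^2 + 7w + 49|.
Restrict δ ≤ 2. Then |w − 7| < 2 gives |w| < 9, so by the triangle inequality |w^2 + 7w + 49| ≤ 9^2 + 7·9 + 49 = 193.
Hence |w^3 − 343| ≤ 193|w − 7|, which is < ϵ once |w − 7| < ϵ/193.
Take δ = min(2, ϵ/193). If 0 < |w − 7| < δ then both bounds hold and |w^3 − 343| ≤ 193|w − 7| < 193·(ϵ/193) = ϵ.

δ = min(2, ϵ/193)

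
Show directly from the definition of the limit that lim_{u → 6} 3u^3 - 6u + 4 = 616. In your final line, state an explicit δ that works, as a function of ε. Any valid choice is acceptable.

Suppose ε > 0. We want δ > 0 such that 0 < |u − 6| < δ implies |(3u^3 - 6u + 4) − 616| < ε.
(3u^3 - 6u + 4) − 616 = 3u^3 - 6u - 612 = (u − 6)(3u^2 + 18u + 102).
So |(3u^3 - 6u + 4) − 616| = |u − 6|·|3u^2 + 18u + 102|.
Assume first that |u − 6| < 1, so |u| < 7. Then |3u^2 + 18u + 102| ≤ 3·7^2 + 18·7 + 102 = 375.
Hence |(3u^3 - 6u + 4) − 616| ≤ 375|u − 6| < ε provided |u − 6| < ε/375.
Choosing δ = min(1, ε/375) ensures both conditions, hence |(3u^3 - 6u + 4) − 616| < ε.

δ = min(1, ε/375)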